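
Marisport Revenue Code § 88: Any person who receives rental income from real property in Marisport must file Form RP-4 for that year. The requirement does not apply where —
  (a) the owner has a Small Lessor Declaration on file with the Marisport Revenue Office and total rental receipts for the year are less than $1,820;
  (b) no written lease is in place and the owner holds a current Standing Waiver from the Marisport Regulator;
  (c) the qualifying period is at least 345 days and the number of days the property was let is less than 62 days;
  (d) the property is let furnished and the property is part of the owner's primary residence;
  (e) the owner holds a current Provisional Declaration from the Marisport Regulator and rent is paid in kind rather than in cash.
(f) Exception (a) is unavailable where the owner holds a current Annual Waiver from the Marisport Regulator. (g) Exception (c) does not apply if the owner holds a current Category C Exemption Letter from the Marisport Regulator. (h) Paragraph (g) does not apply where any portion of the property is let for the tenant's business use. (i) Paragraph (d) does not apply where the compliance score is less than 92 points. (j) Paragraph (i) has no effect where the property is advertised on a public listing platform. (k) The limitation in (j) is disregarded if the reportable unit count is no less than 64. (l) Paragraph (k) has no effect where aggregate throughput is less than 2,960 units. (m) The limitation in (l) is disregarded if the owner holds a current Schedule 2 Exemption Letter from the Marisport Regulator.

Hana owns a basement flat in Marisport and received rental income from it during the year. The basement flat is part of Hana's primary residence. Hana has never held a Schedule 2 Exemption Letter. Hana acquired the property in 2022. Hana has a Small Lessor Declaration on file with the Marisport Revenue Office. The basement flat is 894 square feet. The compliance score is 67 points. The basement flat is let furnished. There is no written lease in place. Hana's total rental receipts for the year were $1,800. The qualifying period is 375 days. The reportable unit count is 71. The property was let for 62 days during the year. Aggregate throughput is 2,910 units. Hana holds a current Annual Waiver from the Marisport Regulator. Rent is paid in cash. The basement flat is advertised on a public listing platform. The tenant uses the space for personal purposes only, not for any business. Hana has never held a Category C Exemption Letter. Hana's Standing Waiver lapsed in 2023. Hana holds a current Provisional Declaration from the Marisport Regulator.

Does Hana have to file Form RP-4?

No — exception (d) applies; Hana is not required to file Form RP-4.

Exception (a): a Small Lessor Declaration is on file; total rental receipts for the year are $1,800, less than the $1,820 limit — every condition holds. However, paragraph (f) must be considered: (f) operates — a current Annual Waiver is held. Exception (a) does not apply.
Exception (b) fails — there is no Standing Waiver in force.
Exception (c) fails — the number of days the property was let is 62 days, not less than 62 days.
Exception (d): the property is let furnished; the basement flat is part of the primary residence — every condition holds. Considering the limiting provisions: (i) would limit (d) — the compliance score is 67 points, less than the 92 points limit — but (j) sets (i) aside: (j) is triggered — the property is publicly advertised. (k) is engaged (the reportable unit count is 71, meeting the 64 threshold), but is overridden by (l): (l) operates against (k): aggregate throughput is 2,910 units, less than the 2,960 units limit. (m) is not engaged (the Schedule 2 Exemption Letter is not current), so (l) stands. So (d) applies.
Exception (e) requires that rent is paid in kind rather than in cash; but rent is paid in cash, so (e) is unavailable.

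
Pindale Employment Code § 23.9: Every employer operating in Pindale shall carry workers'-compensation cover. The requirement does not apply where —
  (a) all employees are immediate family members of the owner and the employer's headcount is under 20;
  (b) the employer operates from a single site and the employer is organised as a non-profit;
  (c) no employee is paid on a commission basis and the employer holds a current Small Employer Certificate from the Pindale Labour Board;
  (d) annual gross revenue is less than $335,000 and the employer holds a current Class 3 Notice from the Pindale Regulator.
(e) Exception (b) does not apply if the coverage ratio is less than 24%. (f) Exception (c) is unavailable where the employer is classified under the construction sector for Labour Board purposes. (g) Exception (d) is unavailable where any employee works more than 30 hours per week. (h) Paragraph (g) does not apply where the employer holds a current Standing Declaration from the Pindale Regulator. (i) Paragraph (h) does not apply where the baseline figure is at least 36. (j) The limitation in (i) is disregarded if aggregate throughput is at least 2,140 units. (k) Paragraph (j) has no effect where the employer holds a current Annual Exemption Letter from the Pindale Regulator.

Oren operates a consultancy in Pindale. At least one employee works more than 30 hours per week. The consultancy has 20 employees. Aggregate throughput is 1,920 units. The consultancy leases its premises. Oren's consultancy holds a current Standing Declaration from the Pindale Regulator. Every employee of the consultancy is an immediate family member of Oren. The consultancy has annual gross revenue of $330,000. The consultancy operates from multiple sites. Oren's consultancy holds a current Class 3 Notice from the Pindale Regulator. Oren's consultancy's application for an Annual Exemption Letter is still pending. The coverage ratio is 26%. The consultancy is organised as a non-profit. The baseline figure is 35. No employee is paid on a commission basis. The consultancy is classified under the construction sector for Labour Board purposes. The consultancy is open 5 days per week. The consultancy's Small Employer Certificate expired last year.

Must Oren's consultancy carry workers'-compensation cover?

Exception (a) requires that the employer's headcount is under 20; but the employer's headcount is 20, not under 20, so (a) is unavailable.
Exception (b) requires that the employer operates from a single site; but the employer operates from multiple sites, so (b) is unavailable.
Exception (c) does not apply: the Small Employer Certificate has expired.
Exception (d) is satisfied on its face — annual gross revenue is $330,000, less than the $335,000 limit; a current Class 3 Notice is held. Under paragraphs (g)–(k): (g) is triggered (at least one employee exceeds 30 hours/week), but is set aside by (h): (h) operates against (g): a current Standing Declaration is held. (i), which would lift (h), is inapplicable — the baseline figure is 35, short of 36. Exception (d) stands.

No — exception (d) applies; Oren's consultancy is not required to carry workers'-compensation cover.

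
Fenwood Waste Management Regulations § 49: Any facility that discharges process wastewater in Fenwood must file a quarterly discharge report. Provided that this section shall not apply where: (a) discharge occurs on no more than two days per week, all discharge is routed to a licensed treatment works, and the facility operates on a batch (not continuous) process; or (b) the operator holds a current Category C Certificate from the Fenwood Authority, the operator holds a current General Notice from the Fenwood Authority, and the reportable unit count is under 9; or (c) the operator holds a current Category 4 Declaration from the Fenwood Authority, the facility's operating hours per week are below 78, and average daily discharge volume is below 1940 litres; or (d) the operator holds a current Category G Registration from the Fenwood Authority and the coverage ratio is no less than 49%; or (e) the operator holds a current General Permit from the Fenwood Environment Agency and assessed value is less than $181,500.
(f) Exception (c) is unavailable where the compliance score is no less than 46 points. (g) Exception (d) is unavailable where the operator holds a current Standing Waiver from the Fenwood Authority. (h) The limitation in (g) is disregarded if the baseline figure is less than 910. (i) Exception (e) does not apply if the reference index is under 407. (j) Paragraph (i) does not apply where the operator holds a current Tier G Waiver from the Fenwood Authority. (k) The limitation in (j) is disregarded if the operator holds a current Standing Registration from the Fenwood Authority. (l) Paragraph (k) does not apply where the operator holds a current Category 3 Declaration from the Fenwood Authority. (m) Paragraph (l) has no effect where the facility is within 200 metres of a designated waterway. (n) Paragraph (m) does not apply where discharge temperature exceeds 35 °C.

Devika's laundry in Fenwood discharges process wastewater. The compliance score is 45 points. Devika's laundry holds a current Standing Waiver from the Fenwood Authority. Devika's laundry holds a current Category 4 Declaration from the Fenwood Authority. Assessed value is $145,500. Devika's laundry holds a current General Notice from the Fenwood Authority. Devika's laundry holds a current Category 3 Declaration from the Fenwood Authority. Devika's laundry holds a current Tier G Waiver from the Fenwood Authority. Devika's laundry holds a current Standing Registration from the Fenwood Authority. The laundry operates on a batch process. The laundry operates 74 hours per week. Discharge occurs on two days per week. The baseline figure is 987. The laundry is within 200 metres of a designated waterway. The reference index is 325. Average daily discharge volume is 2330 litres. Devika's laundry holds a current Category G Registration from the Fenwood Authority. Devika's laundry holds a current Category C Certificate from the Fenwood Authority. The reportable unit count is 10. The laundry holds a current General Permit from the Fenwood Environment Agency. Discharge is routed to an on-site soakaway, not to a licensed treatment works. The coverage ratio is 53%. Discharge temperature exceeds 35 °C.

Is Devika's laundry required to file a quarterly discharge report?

Exception (a) fails — discharge is not routed to a licensed treatment works.
Exception (b) fails — the reportable unit count is 10, not under 9.
Exception (c) does not apply: average daily discharge volume is 2330 litres, not below 1940 litres.
Exception (d): a current Category G Registration is held; the coverage ratio is 53%, meeting the 49% threshold — every condition holds. Turning to paragraphs (g)–(h): (g) applies — a current Standing Waiver is held. (h), which would lift (g), is not triggered — the baseline figure is 987, not less than 910. Exception (d) does not apply.
Exception (e): a current General Permit is held; assessed value is $145,500, less than the $181,500 limit — every condition holds. Applying paragraphs (i)–(n): (i) applies (the reference index is 325, under the 407 limit), but is itself disapplied by (j): (j) operates — a current Tier G Waiver is held. (k) would limit (j) — a current Standing Registration is held — but (l) sets (k) aside: (l) is triggered — a current Category 3 Declaration is held. (m) would limit (l) — the laundry is within 200 m of a designated waterway — but (n) sets (m) aside: (n) is engaged — discharge temperature exceeds 35 °C. Exception (e) stands.

No — exception (e) applies; Devika's laundry is not required to file a quarterly discharge report.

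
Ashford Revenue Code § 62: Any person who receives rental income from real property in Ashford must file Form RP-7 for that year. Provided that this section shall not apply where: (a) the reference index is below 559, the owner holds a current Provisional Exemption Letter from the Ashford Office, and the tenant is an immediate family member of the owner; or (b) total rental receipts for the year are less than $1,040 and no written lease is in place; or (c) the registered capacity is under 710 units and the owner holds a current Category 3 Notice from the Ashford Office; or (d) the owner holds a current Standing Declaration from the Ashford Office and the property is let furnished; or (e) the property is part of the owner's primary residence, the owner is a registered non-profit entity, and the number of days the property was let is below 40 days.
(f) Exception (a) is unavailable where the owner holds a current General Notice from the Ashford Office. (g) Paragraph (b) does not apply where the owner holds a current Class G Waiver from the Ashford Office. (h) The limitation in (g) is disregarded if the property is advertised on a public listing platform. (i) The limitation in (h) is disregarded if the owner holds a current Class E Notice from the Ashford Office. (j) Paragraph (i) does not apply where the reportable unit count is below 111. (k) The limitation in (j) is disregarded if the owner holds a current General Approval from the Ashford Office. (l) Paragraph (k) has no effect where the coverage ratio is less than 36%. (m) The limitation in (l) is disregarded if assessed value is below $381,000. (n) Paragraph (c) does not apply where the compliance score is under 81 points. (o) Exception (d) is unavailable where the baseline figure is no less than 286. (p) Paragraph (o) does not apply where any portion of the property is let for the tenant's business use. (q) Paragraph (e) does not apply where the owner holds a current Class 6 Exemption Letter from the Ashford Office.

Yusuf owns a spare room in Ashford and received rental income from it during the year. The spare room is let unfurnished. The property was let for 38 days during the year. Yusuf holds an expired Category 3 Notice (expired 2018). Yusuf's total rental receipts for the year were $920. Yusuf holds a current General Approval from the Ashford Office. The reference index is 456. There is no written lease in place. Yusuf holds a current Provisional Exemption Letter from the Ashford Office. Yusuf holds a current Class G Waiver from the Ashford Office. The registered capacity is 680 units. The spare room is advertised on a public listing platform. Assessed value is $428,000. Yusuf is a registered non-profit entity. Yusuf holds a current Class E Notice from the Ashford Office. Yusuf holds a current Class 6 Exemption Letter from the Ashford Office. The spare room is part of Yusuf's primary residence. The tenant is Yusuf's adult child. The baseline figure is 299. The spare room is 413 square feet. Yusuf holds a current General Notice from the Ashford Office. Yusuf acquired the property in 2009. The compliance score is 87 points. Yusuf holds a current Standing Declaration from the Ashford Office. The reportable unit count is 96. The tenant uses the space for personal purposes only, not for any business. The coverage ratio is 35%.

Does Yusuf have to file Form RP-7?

All of (a)'s requirements are met (the reference index is 456, below the 559 limit; a current Provisional Exemption Letter is held; the tenant is an immediate family member). Turning to paragraph (f): (f) applies — a current General Notice is held. Exception (a) does not apply.
Exception (b) is satisfied on its face — total rental receipts for the year are $920, less than the $1,040 limit; there is no written lease. Considering the limiting provisions: (g) would limit (b) — a current Class G Waiver is held — but (h) sets (g) aside: (h) is triggered — the property is publicly advertised. (i) is engaged (a current Class E Notice is held), but yields to (j): (j) operates against (i): the reportable unit count is 96, below the 111 limit. (k) operates (a current General Approval is held), but is overridden by (l): (l) operates against (k): the coverage ratio is 35%, less than the 36% limit. (m), which would lift (l), does not operate here — assessed value is $428,000, not below $381,000. Exception (b) stands.
Exception (c) does not apply: there is no Category 3 Notice in force.
Exception (d) requires that the property is let furnished; but the property is let unfurnished, so (d) is unavailable.
Exception (e) is satisfied on its face — the spare room is part of the primary residence; Yusuf is a registered non-profit; the number of days the property was let is 38 days, below the 40 days limit. However, paragraph (q) must be considered: (q) applies — a current Class 6 Exemption Letter is held. (e) is therefore removed.

No — exception (b) applies; Yusuf is not required to file Form RP-7.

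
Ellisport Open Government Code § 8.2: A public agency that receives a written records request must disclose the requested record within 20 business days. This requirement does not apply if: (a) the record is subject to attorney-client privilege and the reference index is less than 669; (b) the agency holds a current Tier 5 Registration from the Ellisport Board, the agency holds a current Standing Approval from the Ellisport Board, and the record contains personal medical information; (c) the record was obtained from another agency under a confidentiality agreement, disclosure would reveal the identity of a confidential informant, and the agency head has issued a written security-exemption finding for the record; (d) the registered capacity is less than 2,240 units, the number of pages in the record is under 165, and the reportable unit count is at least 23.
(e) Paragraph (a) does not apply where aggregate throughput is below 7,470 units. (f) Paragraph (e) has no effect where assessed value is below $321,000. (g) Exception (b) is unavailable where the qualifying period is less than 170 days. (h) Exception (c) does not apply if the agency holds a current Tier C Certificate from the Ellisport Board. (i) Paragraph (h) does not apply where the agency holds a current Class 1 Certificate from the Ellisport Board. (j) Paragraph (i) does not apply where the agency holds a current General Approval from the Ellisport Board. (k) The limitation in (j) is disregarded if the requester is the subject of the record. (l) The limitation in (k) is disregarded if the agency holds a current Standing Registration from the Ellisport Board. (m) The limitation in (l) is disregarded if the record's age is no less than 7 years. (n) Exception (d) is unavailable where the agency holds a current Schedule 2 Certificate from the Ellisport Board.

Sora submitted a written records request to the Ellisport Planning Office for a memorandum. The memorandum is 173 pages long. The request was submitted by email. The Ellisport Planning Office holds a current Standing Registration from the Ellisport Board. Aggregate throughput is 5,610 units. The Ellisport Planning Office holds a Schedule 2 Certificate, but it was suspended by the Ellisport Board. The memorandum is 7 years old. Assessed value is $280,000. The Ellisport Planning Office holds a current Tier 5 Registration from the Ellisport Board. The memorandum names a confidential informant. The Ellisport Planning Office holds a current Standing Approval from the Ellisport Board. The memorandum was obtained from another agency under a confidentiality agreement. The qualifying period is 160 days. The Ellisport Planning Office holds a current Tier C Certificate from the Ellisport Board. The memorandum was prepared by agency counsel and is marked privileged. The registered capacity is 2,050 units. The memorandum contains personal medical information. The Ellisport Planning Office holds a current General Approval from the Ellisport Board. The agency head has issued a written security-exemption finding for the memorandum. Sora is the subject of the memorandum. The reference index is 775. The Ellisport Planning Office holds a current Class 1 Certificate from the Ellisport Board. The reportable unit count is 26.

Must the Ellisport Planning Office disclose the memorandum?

Exception (a) fails — the reference index is 775, not less than 669.
All of (b)'s requirements are met (a current Tier 5 Registration is held; a current Standing Approval is held; the memorandum contains personal medical information). But applying paragraph (g): (g) operates against (b): the qualifying period is 160 days, less than the 170 days limit. Exception (b) does not apply.
Exception (c): the memorandum was obtained under a confidentiality agreement; the memorandum names a confidential informant; a written security-exemption finding has been issued — every condition holds. As to paragraphs (h)–(m): (h) operates (a current Tier C Certificate is held), but is set aside by (i): (i) is engaged — a current Class 1 Certificate is held. (j) would limit (i) — a current General Approval is held — but (k) sets (j) aside: (k) operates — Sora is the subject of the memorandum. (l) applies (a current Standing Registration is held), but is itself disapplied by (m): (m) applies — the record's age is 7 years, meeting the 7 years threshold. So (c) applies.
Exception (d) fails — the number of pages in the record is 173, not under 165.

No — exception (c) applies; the Ellisport Planning Office is not required to disclose the memorandum.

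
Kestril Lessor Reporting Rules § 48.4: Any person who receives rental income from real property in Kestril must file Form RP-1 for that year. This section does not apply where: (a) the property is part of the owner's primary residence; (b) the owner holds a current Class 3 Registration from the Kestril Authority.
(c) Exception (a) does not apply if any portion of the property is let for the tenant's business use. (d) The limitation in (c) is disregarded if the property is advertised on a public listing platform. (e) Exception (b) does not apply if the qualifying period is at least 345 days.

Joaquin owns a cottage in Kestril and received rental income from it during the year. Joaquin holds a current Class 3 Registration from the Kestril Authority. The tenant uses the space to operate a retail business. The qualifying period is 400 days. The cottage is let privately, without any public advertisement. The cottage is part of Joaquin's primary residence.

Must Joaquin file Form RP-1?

Exception (a) is satisfied on its face — the cottage is part of the primary residence. But: (c) operates against (a): the space is let for business use. (d) is not engaged (the property is let privately without advertisement), so (c) stands. Exception (a) does not apply.
All of (b)'s requirements are met (a current Class 3 Registration is held). But: (e) operates against (b): the qualifying period is 400 days, meeting the 345 days threshold. So (b) is unavailable.
No exception applies. The general rule governs.

Yes — Joaquin must file Form RP-1.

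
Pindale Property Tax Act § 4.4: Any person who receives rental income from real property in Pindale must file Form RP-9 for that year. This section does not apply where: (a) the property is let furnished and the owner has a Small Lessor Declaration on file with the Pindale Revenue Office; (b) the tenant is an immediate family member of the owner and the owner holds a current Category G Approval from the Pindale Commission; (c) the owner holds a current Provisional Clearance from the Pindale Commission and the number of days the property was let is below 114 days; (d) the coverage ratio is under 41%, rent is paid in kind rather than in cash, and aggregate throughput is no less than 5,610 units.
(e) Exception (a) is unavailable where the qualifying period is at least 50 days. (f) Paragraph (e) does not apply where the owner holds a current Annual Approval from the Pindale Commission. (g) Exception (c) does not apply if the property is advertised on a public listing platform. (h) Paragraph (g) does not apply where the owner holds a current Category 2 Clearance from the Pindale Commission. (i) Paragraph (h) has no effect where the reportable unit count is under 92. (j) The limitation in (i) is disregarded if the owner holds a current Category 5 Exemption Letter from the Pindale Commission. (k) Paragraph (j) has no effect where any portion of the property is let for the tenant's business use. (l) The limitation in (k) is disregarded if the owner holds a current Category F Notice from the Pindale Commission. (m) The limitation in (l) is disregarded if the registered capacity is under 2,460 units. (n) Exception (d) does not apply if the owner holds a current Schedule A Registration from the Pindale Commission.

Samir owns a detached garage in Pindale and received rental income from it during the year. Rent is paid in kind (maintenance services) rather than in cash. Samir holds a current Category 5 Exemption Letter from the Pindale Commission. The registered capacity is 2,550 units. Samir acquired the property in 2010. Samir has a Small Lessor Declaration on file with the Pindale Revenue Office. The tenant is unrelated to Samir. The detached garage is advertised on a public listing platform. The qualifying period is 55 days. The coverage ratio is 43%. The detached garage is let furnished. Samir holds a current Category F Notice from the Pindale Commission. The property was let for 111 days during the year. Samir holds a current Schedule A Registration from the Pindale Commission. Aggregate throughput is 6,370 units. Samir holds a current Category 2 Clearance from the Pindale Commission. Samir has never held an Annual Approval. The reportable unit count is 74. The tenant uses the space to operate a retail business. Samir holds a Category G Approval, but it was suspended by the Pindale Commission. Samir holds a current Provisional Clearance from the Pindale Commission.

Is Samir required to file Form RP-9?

Exception (a)'s conditions are all satisfied: the property is let furnished; a Small Lessor Declaration is on file. However, paragraphs (e)–(f) must be considered: (e) operates against (a): the qualifying period is 55 days, meeting the 50 days threshold. (f), which would lift (e), is inapplicable — the Annual Approval is not current. So (a) is unavailable.
Exception (b) requires that the tenant is an immediate family member of the owner; but the tenant is unrelated to the owner, so (b) is unavailable.
Exception (c): a current Provisional Clearance is held; the number of days the property was let is 111 days, below the 114 days limit — every condition holds. Under paragraphs (g)–(m): (g) is engaged (the property is publicly advertised), but is displaced by (h): (h) operates against (g): a current Category 2 Clearance is held. (i) would limit (h) — the reportable unit count is 74, under the 92 limit — but (j) sets (i) aside: (j) is engaged — a current Category 5 Exemption Letter is held. (k) operates (the space is let for business use), but is displaced by (l): (l) operates against (k): a current Category F Notice is held. (m), which would lift (l), is inapplicable — the registered capacity is 2,550 units, not under 2,460 units. (c) remains available.
Exception (d) requires that the coverage ratio is under 41%; but the coverage ratio is 43%, not under 41%, so (d) is unavailable.

No — exception (c) applies; Samir is not required to file Form RP-9.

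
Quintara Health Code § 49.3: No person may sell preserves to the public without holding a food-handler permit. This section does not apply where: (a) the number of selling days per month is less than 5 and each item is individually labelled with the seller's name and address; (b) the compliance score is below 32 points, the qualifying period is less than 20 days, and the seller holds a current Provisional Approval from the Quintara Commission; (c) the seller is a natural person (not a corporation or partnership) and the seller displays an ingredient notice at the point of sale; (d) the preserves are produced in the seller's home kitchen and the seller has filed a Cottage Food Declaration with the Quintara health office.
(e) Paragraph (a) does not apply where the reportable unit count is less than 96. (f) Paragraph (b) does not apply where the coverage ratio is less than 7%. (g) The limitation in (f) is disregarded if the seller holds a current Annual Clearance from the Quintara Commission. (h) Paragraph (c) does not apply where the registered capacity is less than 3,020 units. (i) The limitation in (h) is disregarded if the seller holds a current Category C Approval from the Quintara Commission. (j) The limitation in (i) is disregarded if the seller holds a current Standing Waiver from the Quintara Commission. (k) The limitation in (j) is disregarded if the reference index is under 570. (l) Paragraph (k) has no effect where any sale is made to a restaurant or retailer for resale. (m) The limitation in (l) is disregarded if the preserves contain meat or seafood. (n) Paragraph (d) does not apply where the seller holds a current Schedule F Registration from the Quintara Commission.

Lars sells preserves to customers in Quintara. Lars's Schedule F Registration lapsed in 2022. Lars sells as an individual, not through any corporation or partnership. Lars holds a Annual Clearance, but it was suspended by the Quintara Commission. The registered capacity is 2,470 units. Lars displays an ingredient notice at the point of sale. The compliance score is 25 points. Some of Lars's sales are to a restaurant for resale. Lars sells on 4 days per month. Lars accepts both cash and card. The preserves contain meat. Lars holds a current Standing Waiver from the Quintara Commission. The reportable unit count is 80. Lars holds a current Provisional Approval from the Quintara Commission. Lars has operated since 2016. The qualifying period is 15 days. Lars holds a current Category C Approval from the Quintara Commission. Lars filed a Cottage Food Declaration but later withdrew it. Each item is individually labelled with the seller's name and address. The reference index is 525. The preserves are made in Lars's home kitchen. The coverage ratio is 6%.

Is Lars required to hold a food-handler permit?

No — exception (c) applies; Lars is not required to hold a food-handler permit.

Exception (a): the number of selling days per month is 4, less than the 5 limit; items are individually labelled — every condition holds. But: (e) operates against (a): the reportable unit count is 80, less than the 96 limit. So (a) is unavailable.
Exception (b) is satisfied on its face — the compliance score is 25 points, below the 32 points limit; the qualifying period is 15 days, less than the 20 days limit; a current Provisional Approval is held. But: (f) operates against (b): the coverage ratio is 6%, less than the 7% limit. (g) is not triggered (no current Annual Clearance is held), so (f) stands. So (b) is unavailable.
Exception (c) is satisfied on its face — the seller is a natural person; an ingredient notice is displayed. Under paragraphs (h)–(m): (h) would limit (c) — the registered capacity is 2,470 units, less than the 3,020 units limit — but (i) sets (h) aside: (i) operates against (h): a current Category C Approval is held. (j) operates (a current Standing Waiver is held), but is itself disapplied by (k): (k) operates against (j): the reference index is 525, under the 570 limit. (l) applies (some sales are to a restaurant for resale), but is overridden by (m): (m) operates against (l): the preserves contain meat. So (c) applies.
Exception (d) does not apply: the Cottage Food Declaration was withdrawn.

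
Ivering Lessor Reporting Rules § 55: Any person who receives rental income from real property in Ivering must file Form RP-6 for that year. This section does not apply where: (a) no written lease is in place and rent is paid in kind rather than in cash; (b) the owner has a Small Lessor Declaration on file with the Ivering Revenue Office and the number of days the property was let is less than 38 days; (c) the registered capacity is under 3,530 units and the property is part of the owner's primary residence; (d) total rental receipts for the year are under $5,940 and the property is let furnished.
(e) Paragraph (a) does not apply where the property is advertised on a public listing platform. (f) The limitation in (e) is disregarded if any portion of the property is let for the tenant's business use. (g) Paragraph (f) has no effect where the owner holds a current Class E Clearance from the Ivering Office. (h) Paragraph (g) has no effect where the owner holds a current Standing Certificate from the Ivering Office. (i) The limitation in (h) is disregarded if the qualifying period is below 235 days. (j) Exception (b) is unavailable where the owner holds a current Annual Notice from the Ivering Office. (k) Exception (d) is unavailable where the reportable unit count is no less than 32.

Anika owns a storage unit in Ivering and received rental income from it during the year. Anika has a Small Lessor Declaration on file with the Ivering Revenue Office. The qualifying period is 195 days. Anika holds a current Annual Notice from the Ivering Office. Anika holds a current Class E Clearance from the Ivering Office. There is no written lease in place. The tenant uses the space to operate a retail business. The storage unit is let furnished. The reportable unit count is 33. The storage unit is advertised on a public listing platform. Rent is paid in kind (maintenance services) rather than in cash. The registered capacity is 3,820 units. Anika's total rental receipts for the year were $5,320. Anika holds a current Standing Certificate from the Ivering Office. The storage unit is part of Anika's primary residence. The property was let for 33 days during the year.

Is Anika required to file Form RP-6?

Exception (a) is satisfied on its face — there is no written lease; rent is paid in kind. However, paragraphs (e)–(i) must be considered: (e) operates against (a): the property is publicly advertised. (f) is triggered (the space is let for business use), but is itself disapplied by (g): (g) operates — a current Class E Clearance is held. (h) applies (a current Standing Certificate is held), but is overridden by (i): (i) operates against (h): the qualifying period is 195 days, below the 235 days limit. So (a) is unavailable.
Exception (b)'s conditions are all satisfied: a Small Lessor Declaration is on file; the number of days the property was let is 33 days, less than the 38 days limit. However, paragraph (j) must be considered: (j) is triggered — a current Annual Notice is held. Exception (b) does not apply.
Exception (c) does not apply: the registered capacity is 3,820 units, not under 3,530 units.
Exception (d): total rental receipts for the year are $5,320, under the $5,940 limit; the property is let furnished — every condition holds. However, paragraph (k) must be considered: (k) operates against (d): the reportable unit count is 33, meeting the 32 threshold. Exception (d) does not apply.
No exception displaces § 55.

Yes — Anika must file Form RP-6.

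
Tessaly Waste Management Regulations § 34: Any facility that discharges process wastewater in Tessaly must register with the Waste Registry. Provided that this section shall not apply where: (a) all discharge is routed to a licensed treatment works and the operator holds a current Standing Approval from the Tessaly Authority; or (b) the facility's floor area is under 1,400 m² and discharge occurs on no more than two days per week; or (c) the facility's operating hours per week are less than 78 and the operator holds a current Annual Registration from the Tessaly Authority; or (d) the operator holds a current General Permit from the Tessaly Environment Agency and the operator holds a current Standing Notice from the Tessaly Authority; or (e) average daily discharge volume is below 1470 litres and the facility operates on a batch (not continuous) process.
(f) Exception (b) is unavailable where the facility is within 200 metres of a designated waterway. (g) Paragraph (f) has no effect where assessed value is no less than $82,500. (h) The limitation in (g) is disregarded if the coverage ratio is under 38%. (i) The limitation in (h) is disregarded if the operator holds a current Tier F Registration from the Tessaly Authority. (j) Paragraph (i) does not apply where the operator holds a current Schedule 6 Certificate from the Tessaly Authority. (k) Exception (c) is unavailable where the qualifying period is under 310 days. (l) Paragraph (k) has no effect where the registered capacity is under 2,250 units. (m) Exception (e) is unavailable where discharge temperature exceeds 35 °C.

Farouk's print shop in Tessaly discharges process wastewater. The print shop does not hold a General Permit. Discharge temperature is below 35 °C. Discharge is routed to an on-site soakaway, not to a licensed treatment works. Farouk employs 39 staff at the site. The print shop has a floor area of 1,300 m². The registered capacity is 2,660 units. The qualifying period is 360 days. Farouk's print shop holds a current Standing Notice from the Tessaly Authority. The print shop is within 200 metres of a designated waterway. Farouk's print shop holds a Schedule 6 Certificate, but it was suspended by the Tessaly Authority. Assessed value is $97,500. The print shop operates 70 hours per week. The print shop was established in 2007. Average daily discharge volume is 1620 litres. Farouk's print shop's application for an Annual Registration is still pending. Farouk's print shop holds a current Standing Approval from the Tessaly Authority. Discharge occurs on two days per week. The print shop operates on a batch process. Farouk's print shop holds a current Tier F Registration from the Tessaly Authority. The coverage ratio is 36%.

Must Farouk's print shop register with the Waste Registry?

Exception (a) fails — discharge is not routed to a licensed treatment works.
All of (b)'s requirements are met (the facility's floor area is 1,300 m², under the 1,400 m² limit; discharge occurs on no more than two days per week). As to paragraphs (f)–(j): (f) operates (the print shop is within 200 m of a designated waterway), but is displaced by (g): (g) applies — assessed value is $97,500, meeting the $82,500 threshold. (h) applies (the coverage ratio is 36%, under the 38% limit), but is overridden by (i): (i) is triggered — a current Tier F Registration is held. (j) is inapplicable (no current Schedule 6 Certificate is held), so (i) stands. (b) remains available.
Exception (c) fails — the Annual Registration is not current.
Exception (d) does not apply: no General Permit is held.
Exception (e) fails — average daily discharge volume is 1620 litres, not below 1470 litres.

No — exception (b) applies; Farouk's print shop is not required to register with the Waste Registry.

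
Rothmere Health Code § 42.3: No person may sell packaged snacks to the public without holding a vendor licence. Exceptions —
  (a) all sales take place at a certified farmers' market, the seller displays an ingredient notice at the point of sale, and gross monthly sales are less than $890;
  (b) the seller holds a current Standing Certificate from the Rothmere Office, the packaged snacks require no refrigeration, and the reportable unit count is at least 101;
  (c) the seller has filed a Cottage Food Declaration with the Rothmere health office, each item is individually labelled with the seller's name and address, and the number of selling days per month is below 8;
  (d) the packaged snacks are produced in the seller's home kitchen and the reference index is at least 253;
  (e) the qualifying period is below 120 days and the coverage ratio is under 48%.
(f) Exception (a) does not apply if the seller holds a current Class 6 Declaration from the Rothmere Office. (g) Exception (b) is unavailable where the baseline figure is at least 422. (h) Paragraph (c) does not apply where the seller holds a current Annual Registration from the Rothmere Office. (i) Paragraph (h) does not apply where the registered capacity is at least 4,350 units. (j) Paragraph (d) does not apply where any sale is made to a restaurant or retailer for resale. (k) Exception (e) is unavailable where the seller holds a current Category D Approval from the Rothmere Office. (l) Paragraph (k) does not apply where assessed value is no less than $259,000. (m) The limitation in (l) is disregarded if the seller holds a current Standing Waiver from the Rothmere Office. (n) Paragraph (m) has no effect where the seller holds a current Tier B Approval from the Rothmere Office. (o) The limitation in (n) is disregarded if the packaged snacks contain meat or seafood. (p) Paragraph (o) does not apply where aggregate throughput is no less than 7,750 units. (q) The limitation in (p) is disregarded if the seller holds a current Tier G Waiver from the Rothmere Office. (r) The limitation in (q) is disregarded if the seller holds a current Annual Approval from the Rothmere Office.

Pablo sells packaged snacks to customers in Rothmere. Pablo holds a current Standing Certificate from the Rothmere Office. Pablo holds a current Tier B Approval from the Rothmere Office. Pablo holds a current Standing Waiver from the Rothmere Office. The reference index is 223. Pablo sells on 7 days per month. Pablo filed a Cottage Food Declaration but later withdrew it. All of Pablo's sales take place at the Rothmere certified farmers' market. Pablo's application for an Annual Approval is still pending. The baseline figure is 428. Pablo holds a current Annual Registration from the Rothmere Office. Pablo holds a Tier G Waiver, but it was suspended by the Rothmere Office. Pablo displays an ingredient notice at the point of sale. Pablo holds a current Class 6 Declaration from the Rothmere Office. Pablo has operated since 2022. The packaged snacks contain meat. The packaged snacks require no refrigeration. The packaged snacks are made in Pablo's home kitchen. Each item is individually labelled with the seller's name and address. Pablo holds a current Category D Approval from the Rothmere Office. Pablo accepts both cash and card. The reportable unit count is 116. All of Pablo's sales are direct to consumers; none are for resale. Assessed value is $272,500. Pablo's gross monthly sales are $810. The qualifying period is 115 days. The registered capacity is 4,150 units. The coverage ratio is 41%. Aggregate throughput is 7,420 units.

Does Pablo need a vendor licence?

Exception (a) is satisfied on its face — all sales are at a certified farmers' market; an ingredient notice is displayed; gross monthly sales are $810, less than the $890 limit. But applying paragraph (f): (f) operates against (a): a current Class 6 Declaration is held. Exception (a) does not apply.
Exception (b): a current Standing Certificate is held; the packaged snacks are shelf-stable; the reportable unit count is 116, meeting the 101 threshold — every condition holds. But: (g) operates against (b): the baseline figure is 428, meeting the 422 threshold. So (b) is unavailable.
Exception (c) requires that the seller has filed a Cottage Food Declaration with the Rothmere health office; but the Cottage Food Declaration was withdrawn, so (c) is unavailable.
Exception (d) does not apply: the reference index is 223, short of 253.
Exception (e) is satisfied on its face — the qualifying period is 115 days, below the 120 days limit; the coverage ratio is 41%, under the 48% limit. But applying paragraphs (k)–(r): (k) is engaged — a current Category D Approval is held. (l) operates (assessed value is $272,500, meeting the $259,000 threshold), but is overridden by (m): (m) operates against (l): a current Standing Waiver is held. (n) is triggered (a current Tier B Approval is held), but is displaced by (o): (o) operates against (n): the packaged snacks contain meat. (p), which would lift (o), is not engaged — aggregate throughput is 7,420 units, short of 7,750 units. So (e) is unavailable.
No exception applies. The general rule governs.

Yes — Pablo must hold a vendor licence.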